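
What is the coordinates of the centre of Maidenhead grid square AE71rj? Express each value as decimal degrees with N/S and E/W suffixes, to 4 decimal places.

Field A=0, E=4: +0·20° lon, +4·10° lat → SW at lon -180°, lat -50°.
Square 7, 1: +7·2° lon, +1·1° lat → SW at lon -166°, lat -49°.
Subsquare r=17, j=9: +17·0.0833333° lon, +9·0.0416667° lat → SW at lon -164.583°, lat -48.625°.
Cell spans 0.0833333° lon × 0.0416667° lat. Centre is SW corner plus half of each.
latitude 48.6042° S, longitude 164.5417° W.

48.6042° S, 164.5417° W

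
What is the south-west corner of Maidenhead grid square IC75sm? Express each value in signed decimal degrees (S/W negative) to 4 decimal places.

-64.5000, -4.5000

Field I=8, C=2: +8·20° lon, +2·10° lat → SW at lon -20°, lat -70°.
Square 7, 5: +7·2° lon, +5·1° lat → SW at lon -6°, lat -65°.
Subsquare s=18, m=12: +18·0.0833333° lon, +12·0.0416667° lat → SW at lon -4.5°, lat -64.5°.
latitude -64.5000, longitude -4.5000.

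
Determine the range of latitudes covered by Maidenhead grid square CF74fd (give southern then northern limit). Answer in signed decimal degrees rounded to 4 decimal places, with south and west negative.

-35.8750, -35.8333

Field C=2, F=5: +2·20° lon, +5·10° lat → SW at lon -140°, lat -40°.
Square 7, 4: +7·2° lon, +4·1° lat → SW at lon -126°, lat -36°.
Subsquare f=5, d=3: +5·0.0833333° lon, +3·0.0416667° lat → SW at lon -125.583°, lat -35.875°.
Cell spans 0.0833333° lon × 0.0416667° lat.
south -35.8750, north -35.8333.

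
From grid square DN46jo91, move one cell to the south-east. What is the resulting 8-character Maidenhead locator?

Longitude extended square 9; +1 → 10, wraps to 0, carry into subsquare.
Longitude subsquare j = 9; +1 → 10 = k.
Latitude extended square 1; −1 → 0.

DN46ko00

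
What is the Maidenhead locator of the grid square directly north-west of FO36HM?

FO36gn

Longitude subsquare h = 7; −1 → 6 = g.
Latitude subsquare m = 12; +1 → 13 = n.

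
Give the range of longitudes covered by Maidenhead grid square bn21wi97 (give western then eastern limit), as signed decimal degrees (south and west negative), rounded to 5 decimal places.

Field B=1, N=13: +1·20° lon, +13·10° lat → SW at lon -160°, lat 40°.
Square 2, 1: +2·2° lon, +1·1° lat → SW at lon -156°, lat 41°.
Subsquare w=22, i=8: +22·0.0833333° lon, +8·0.0416667° lat → SW at lon -154.167°, lat 41.3333°.
Extended square 9, 7: +9·0.00833333° lon, +7·0.00416667° lat → SW at lon -154.092°, lat 41.3625°.
Cell spans 0.00833333° lon × 0.00416667° lat.
west -154.09167, east -154.08333.

-154.09167, -154.08333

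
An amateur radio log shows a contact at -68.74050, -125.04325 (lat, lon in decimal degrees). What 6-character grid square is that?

CC71lg

Offset from 180°W / 90°S: lon 54.9567°, lat 21.2595°.
Field: lon ⌊54.9567/20⌋ = 2 → C; lat ⌊21.2595/10⌋ = 2 → C.
Square: lon ⌊14.9567/2⌋ = 7; lat ⌊1.2595/1⌋ = 1.
Subsquare: lon ⌊0.9567/0.0833333⌋ = 11 → l; lat ⌊0.2595/0.0416667⌋ = 6 → g.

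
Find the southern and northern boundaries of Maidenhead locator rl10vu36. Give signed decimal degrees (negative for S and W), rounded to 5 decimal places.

Field R=17, L=11: +17·20° lon, +11·10° lat → SW at lon 160°, lat 20°.
Square 1, 0: +1·2° lon, +0·1° lat → SW at lon 162°, lat 20°.
Subsquare v=21, u=20: +21·0.0833333° lon, +20·0.0416667° lat → SW at lon 163.75°, lat 20.8333°.
Extended square 3, 6: +3·0.00833333° lon, +6·0.00416667° lat → SW at lon 163.775°, lat 20.8583°.
Cell spans 0.00833333° lon × 0.00416667° lat.
south 20.85833, north 20.86250.

20.85833, 20.86250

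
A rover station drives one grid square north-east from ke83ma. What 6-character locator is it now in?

KE83nb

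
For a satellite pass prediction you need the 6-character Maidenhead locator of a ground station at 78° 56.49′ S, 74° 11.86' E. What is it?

MB71cb

Offset from 180°W / 90°S: lon 254.1977°, lat 11.0585°.
Field: 254.1977/20 → 12 → M, 11.0585/10 → 1 → B; chars MB.
Square: 14.1977/2 → 7, 1.0585/1 → 1; chars 71.
Subsquare: 0.1977/0.0833333 → 2 → c, 0.0585/0.0416667 → 1 → b; chars cb.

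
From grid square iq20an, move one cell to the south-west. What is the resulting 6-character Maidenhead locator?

IQ10xm

Longitude subsquare a = 0; −1 → -1, wraps to 23 = x, carry into square.
Longitude square 2; −1 → 1.
Latitude subsquare n = 13; −1 → 12 = m.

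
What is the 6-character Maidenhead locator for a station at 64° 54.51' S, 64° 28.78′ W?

FC75sc

Offset from 180°W / 90°S: lon 115.5203°, lat 25.0915°.
Field (20°×10°, letters A–R): lon ⌊115.5203/20⌋ = 5 → F; lat ⌊25.0915/10⌋ = 2 → C.
Square (2°×1°, digits 0–9): lon ⌊15.5203/2⌋ = 7; lat ⌊5.0915/1⌋ = 5.
Subsquare (5′×2.5′, letters a–x): lon ⌊1.5203/0.0833333⌋ = 18 → s; lat ⌊0.0915/0.0416667⌋ = 2 → c.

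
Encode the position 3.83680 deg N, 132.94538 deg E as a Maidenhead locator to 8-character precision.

PJ63lu30

Add 180° to longitude and 90° to latitude: 312.94538, 93.83680.
Field: lon ⌊312.94538/20⌋ = 15 → P; lat ⌊93.83680/10⌋ = 9 → J.
Square: lon ⌊12.94538/2⌋ = 6; lat ⌊3.83680/1⌋ = 3.
Subsquare: lon ⌊0.94538/0.0833333⌋ = 11 → l; lat ⌊0.83680/0.0416667⌋ = 20 → u.
Extended square: lon ⌊0.02871/0.00833333⌋ = 3; lat ⌊0.00347/0.00416667⌋ = 0.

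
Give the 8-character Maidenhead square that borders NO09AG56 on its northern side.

NO09ag57

Latitude extended square 6; +1 → 7.
The longitude characters are unchanged.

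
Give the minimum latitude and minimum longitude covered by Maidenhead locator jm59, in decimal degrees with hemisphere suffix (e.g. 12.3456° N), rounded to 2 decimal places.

Field J=9, M=12: +9·20° lon, +12·10° lat → SW at lon 0°, lat 30°.
Square 5, 9: +5·2° lon, +9·1° lat → SW at lon 10°, lat 39°.
latitude 39.00° N, longitude 10.00° E.

39.00° N, 10.00° E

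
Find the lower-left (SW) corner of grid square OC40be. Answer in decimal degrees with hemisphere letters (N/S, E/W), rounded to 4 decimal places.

69.8333° S, 108.0833° E

Field O=14, C=2: +14·20° lon, +2·10° lat → SW at lon 100°, lat -70°.
Square 4, 0: +4·2° lon, +0·1° lat → SW at lon 108°, lat -70°.
Subsquare b=1, e=4: +1·0.0833333° lon, +4·0.0416667° lat → SW at lon 108.083°, lat -69.8333°.
latitude 69.8333° S, longitude 108.0833° E.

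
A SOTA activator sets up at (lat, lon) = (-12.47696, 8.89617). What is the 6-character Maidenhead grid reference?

JH47km

Shift to the Maidenhead origin (180°W, 90°S): lon 188.8962, lat 77.5230.
Field (20°×10°, letters A–R): lon ⌊188.8962/20⌋ = 9 → J; lat ⌊77.5230/10⌋ = 7 → H.
Square (2°×1°, digits 0–9): lon ⌊8.8962/2⌋ = 4; lat ⌊7.5230/1⌋ = 7.
Subsquare (5′×2.5′, letters a–x): lon ⌊0.8962/0.0833333⌋ = 10 → k; lat ⌊0.5230/0.0416667⌋ = 12 → m.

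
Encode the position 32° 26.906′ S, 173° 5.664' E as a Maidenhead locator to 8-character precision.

Offset from 180°W / 90°S: lon 353.09440°, lat 57.55157°.
Field: lon ⌊353.09440/20⌋ = 17 → R; lat ⌊57.55157/10⌋ = 5 → F.
Square: lon ⌊13.09440/2⌋ = 6; lat ⌊7.55157/1⌋ = 7.
Subsquare: lon ⌊1.09440/0.0833333⌋ = 13 → n; lat ⌊0.55157/0.0416667⌋ = 13 → n.
Extended square: lon ⌊0.01107/0.00833333⌋ = 1; lat ⌊0.00990/0.00416667⌋ = 2.

RF67nn12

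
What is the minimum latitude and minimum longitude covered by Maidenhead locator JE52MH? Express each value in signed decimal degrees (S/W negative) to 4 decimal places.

Field J=9, E=4: +9·20° lon, +4·10° lat → SW at lon 0°, lat -50°.
Square 5, 2: +5·2° lon, +2·1° lat → SW at lon 10°, lat -48°.
Subsquare m=12, h=7: +12·0.0833333° lon, +7·0.0416667° lat → SW at lon 11°, lat -47.7083°.
latitude -47.7083, longitude 11.0000.

-47.7083, 11.0000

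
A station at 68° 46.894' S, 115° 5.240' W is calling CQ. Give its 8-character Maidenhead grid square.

Offset from 180°W / 90°S: lon 64.91267°, lat 21.21843°.
Field: 64.91267/20 → 3 → D, 21.21843/10 → 2 → C; chars DC.
Square: 4.91267/2 → 2, 1.21843/1 → 1; chars 21.
Subsquare: 0.91267/0.0833333 → 10 → k, 0.21843/0.0416667 → 5 → f; chars kf.
Extended square: 0.07933/0.00833333 → 9, 0.01010/0.00416667 → 2; chars 92.

DC21kf92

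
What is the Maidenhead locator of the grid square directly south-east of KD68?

Longitude square 6; +1 → 7.
Latitude square 8; −1 → 7.

KD77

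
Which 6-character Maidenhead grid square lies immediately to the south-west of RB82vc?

RB82ub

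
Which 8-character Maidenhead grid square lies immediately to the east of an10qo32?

AN10qo42

Longitude extended square 3; +1 → 4.
The latitude characters are unchanged.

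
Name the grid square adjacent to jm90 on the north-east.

KM01

Longitude square 9; +1 → 10, wraps to 0, carry into field.
Longitude field J = 9; +1 → 10 = K.
Latitude square 0; +1 → 1.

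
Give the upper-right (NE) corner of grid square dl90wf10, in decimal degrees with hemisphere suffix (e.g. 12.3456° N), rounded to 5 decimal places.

Field D=3, L=11: +3·20° lon, +11·10° lat → SW at lon -120°, lat 20°.
Square 9, 0: +9·2° lon, +0·1° lat → SW at lon -102°, lat 20°.
Subsquare w=22, f=5: +22·0.0833333° lon, +5·0.0416667° lat → SW at lon -100.167°, lat 20.2083°.
Extended square 1, 0: +1·0.00833333° lon, +0·0.00416667° lat → SW at lon -100.158°, lat 20.2083°.
Cell spans 0.00833333° lon × 0.00416667° lat. NE corner is SW corner plus one full cell.
latitude 20.21250° N, longitude 100.15000° W.

20.21250° N, 100.15000° W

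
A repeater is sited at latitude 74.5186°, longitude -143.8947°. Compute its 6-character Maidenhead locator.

BQ84bm

Offset from 180°W / 90°S: lon 36.1053°, lat 164.5186°.
Field: 36.1053/20 → 1 → B, 164.5186/10 → 16 → Q; chars BQ.
Square: 16.1053/2 → 8, 4.5186/1 → 4; chars 84.
Subsquare: 0.1053/0.0833333 → 1 → b, 0.5186/0.0416667 → 12 → m; chars bm.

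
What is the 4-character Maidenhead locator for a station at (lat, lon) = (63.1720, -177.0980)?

Offset from 180°W / 90°S: lon 2.90°, lat 153.17°.
Field: 2.90/20 → 0 → A, 153.17/10 → 15 → P; chars AP.
Square: 2.90/2 → 1, 3.17/1 → 3; chars 13.

AP13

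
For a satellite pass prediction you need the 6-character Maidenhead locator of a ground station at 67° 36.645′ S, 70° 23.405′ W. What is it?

Add 180° to longitude and 90° to latitude: 109.6099, 22.3893.
Field: lon ⌊109.6099/20⌋ = 5 → F; lat ⌊22.3893/10⌋ = 2 → C.
Square: lon ⌊9.6099/2⌋ = 4; lat ⌊2.3893/1⌋ = 2.
Subsquare: lon ⌊1.6099/0.0833333⌋ = 19 → t; lat ⌊0.3893/0.0416667⌋ = 9 → j.

FC42tj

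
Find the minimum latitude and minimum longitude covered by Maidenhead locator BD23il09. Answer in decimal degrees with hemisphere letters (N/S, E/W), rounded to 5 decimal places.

56.50417° S, 155.33333° W

Field B=1, D=3: +1·20° lon, +3·10° lat → SW at lon -160°, lat -60°.
Square 2, 3: +2·2° lon, +3·1° lat → SW at lon -156°, lat -57°.
Subsquare i=8, l=11: +8·0.0833333° lon, +11·0.0416667° lat → SW at lon -155.333°, lat -56.5417°.
Extended square 0, 9: +0·0.00833333° lon, +9·0.00416667° lat → SW at lon -155.333°, lat -56.5042°.
latitude 56.50417° S, longitude 155.33333° W.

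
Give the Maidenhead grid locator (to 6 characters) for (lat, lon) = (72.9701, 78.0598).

Offset from 180°W / 90°S: lon 258.0598°, lat 162.9701°.
Field (20°×10°, letters A–R): 258.0598/20 → 12 → M, 162.9701/10 → 16 → Q; chars MQ.
Square (2°×1°, digits 0–9): 18.0598/2 → 9, 2.9701/1 → 2; chars 92.
Subsquare (5′×2.5′, letters a–x): 0.0598/0.0833333 → 0 → a, 0.9701/0.0416667 → 23 → x; chars ax.

MQ92ax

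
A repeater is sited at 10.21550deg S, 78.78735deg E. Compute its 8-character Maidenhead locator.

MH99js48

Offset from 180°W / 90°S: lon 258.78735°, lat 79.78450°.
Field (20°×10°, letters A–R): lon ⌊258.78735/20⌋ = 12 → M; lat ⌊79.78450/10⌋ = 7 → H.
Square (2°×1°, digits 0–9): lon ⌊18.78735/2⌋ = 9; lat ⌊9.78450/1⌋ = 9.
Subsquare (5′×2.5′, letters a–x): lon ⌊0.78735/0.0833333⌋ = 9 → j; lat ⌊0.78450/0.0416667⌋ = 18 → s.
Extended square (30″×15″, digits 0–9): lon ⌊0.03735/0.00833333⌋ = 4; lat ⌊0.03450/0.00416667⌋ = 8.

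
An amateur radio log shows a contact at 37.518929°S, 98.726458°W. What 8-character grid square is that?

EF02pl25

Offset from 180°W / 90°S: lon 81.27354°, lat 52.48107°.
Field: 81.27354/20 → 4 → E, 52.48107/10 → 5 → F; chars EF.
Square: 1.27354/2 → 0, 2.48107/1 → 2; chars 02.
Subsquare: 1.27354/0.0833333 → 15 → p, 0.48107/0.0416667 → 11 → l; chars pl.
Extended square: 0.02354/0.00833333 → 2, 0.02274/0.00416667 → 5; chars 25.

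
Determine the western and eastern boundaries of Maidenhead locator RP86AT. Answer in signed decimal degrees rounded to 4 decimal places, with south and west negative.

Field R=17, P=15: +17·20° lon, +15·10° lat → SW at lon 160°, lat 60°.
Square 8, 6: +8·2° lon, +6·1° lat → SW at lon 176°, lat 66°.
Subsquare a=0, t=19: +0·0.0833333° lon, +19·0.0416667° lat → SW at lon 176°, lat 66.7917°.
Cell spans 0.0833333° lon × 0.0416667° lat.
west 176.0000, east 176.0833.

176.0000, 176.0833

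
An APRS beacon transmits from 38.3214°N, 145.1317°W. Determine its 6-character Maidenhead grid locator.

BM78kh

Shift to the Maidenhead origin (180°W, 90°S): lon 34.8683, lat 128.3214.
Field: lon ⌊34.8683/20⌋ = 1 → B; lat ⌊128.3214/10⌋ = 12 → M.
Square: lon ⌊14.8683/2⌋ = 7; lat ⌊8.3214/1⌋ = 8.
Subsquare: lon ⌊0.8683/0.0833333⌋ = 10 → k; lat ⌊0.3214/0.0416667⌋ = 7 → h.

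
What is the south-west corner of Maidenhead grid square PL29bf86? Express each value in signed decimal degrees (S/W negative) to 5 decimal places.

Field P=15, L=11: +15·20° lon, +11·10° lat → SW at lon 120°, lat 20°.
Square 2, 9: +2·2° lon, +9·1° lat → SW at lon 124°, lat 29°.
Subsquare b=1, f=5: +1·0.0833333° lon, +5·0.0416667° lat → SW at lon 124.083°, lat 29.2083°.
Extended square 8, 6: +8·0.00833333° lon, +6·0.00416667° lat → SW at lon 124.15°, lat 29.2333°.
latitude 29.23333, longitude 124.15000.

29.23333, 124.15000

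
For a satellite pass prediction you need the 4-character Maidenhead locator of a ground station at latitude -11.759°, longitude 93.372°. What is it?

NH68

Shift to the Maidenhead origin (180°W, 90°S): lon 273.37, lat 78.24.
Field (20°×10°, letters A–R): 273.37/20 → 13 → N, 78.24/10 → 7 → H; chars NH.
Square (2°×1°, digits 0–9): 13.37/2 → 6, 8.24/1 → 8; chars 68.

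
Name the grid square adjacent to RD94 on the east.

AD04

Longitude square 9; +1 → 10, wraps to 0, carry into field.
Longitude field R = 17; +1 → 18, wraps to 0 = A, wrapping around the antimeridian.
The latitude characters are unchanged.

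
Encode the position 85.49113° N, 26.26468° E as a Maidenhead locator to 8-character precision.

KR35dl17

Add 180° to longitude and 90° to latitude: 206.26468, 175.49113.
Field (20°×10°, letters A–R): 206.26468/20 → 10 → K, 175.49113/10 → 17 → R; chars KR.
Square (2°×1°, digits 0–9): 6.26468/2 → 3, 5.49113/1 → 5; chars 35.
Subsquare (5′×2.5′, letters a–x): 0.26468/0.0833333 → 3 → d, 0.49113/0.0416667 → 11 → l; chars dl.
Extended square (30″×15″, digits 0–9): 0.01468/0.00833333 → 1, 0.03280/0.00416667 → 7; chars 17.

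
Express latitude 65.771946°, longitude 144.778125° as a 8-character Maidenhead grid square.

Offset from 180°W / 90°S: lon 324.77812°, lat 155.77195°.
Field: lon ⌊324.77812/20⌋ = 16 → Q; lat ⌊155.77195/10⌋ = 15 → P.
Square: lon ⌊4.77812/2⌋ = 2; lat ⌊5.77195/1⌋ = 5.
Subsquare: lon ⌊0.77812/0.0833333⌋ = 9 → j; lat ⌊0.77195/0.0416667⌋ = 18 → s.
Extended square: lon ⌊0.02812/0.00833333⌋ = 3; lat ⌊0.02195/0.00416667⌋ = 5.

QP25js35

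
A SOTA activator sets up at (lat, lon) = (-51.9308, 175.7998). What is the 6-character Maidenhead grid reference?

RD78vb

Offset from 180°W / 90°S: lon 355.7998°, lat 38.0692°.
Field: lon ⌊355.7998/20⌋ = 17 → R; lat ⌊38.0692/10⌋ = 3 → D.
Square: lon ⌊15.7998/2⌋ = 7; lat ⌊8.0692/1⌋ = 8.
Subsquare: lon ⌊1.7998/0.0833333⌋ = 21 → v; lat ⌊0.0692/0.0416667⌋ = 1 → b.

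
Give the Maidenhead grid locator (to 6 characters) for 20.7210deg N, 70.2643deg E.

ML50dr

Add 180° to longitude and 90° to latitude: 250.2643, 110.7210.
Field: lon ⌊250.2643/20⌋ = 12 → M; lat ⌊110.7210/10⌋ = 11 → L.
Square: lon ⌊10.2643/2⌋ = 5; lat ⌊0.7210/1⌋ = 0.
Subsquare: lon ⌊0.2643/0.0833333⌋ = 3 → d; lat ⌊0.7210/0.0416667⌋ = 17 → r.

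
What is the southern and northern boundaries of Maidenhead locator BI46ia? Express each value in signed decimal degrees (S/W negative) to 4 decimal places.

-4.0000, -3.9583

Field B=1, I=8: +1·20° lon, +8·10° lat → SW at lon -160°, lat -10°.
Square 4, 6: +4·2° lon, +6·1° lat → SW at lon -152°, lat -4°.
Subsquare i=8, a=0: +8·0.0833333° lon, +0·0.0416667° lat → SW at lon -151.333°, lat -4°.
Cell spans 0.0833333° lon × 0.0416667° lat.
south -4.0000, north -3.9583.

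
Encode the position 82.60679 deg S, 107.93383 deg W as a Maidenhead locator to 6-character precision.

DA67aj

Add 180° to longitude and 90° to latitude: 72.0662, 7.3932.
Field (20°×10°, letters A–R): 72.0662/20 → 3 → D, 7.3932/10 → 0 → A; chars DA.
Square (2°×1°, digits 0–9): 12.0662/2 → 6, 7.3932/1 → 7; chars 67.
Subsquare (5′×2.5′, letters a–x): 0.0662/0.0833333 → 0 → a, 0.3932/0.0416667 → 9 → j; chars aj.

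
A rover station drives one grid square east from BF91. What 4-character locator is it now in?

CF01

Longitude square 9; +1 → 10, wraps to 0, carry into field.
Longitude field B = 1; +1 → 2 = C.
The latitude characters are unchanged.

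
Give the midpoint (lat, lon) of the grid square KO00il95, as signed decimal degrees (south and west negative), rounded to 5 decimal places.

50.48125, 20.74583

Field K=10, O=14: +10·20° lon, +14·10° lat → SW at lon 20°, lat 50°.
Square 0, 0: +0·2° lon, +0·1° lat → SW at lon 20°, lat 50°.
Subsquare i=8, l=11: +8·0.0833333° lon, +11·0.0416667° lat → SW at lon 20.6667°, lat 50.4583°.
Extended square 9, 5: +9·0.00833333° lon, +5·0.00416667° lat → SW at lon 20.7417°, lat 50.4792°.
Cell spans 0.00833333° lon × 0.00416667° lat. Centre is SW corner plus half of each.
latitude 50.48125, longitude 20.74583.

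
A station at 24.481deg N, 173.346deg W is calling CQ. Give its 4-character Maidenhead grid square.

AL34

Shift to the Maidenhead origin (180°W, 90°S): lon 6.65, lat 114.48.
Field: lon ⌊6.65/20⌋ = 0 → A; lat ⌊114.48/10⌋ = 11 → L.
Square: lon ⌊6.65/2⌋ = 3; lat ⌊4.48/1⌋ = 4.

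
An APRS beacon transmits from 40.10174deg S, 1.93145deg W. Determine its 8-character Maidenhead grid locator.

IE99av85

Offset from 180°W / 90°S: lon 178.06855°, lat 49.89826°.
Field (20°×10°, letters A–R): 178.06855/20 → 8 → I, 49.89826/10 → 4 → E; chars IE.
Square (2°×1°, digits 0–9): 18.06855/2 → 9, 9.89826/1 → 9; chars 99.
Subsquare (5′×2.5′, letters a–x): 0.06855/0.0833333 → 0 → a, 0.89826/0.0416667 → 21 → v; chars av.
Extended square (30″×15″, digits 0–9): 0.06855/0.00833333 → 8, 0.02326/0.00416667 → 5; chars 85.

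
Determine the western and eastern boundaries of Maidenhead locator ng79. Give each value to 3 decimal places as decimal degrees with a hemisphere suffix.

Field N=13, G=6: +13·20° lon, +6·10° lat → SW at lon 80°, lat -30°.
Square 7, 9: +7·2° lon, +9·1° lat → SW at lon 94°, lat -21°.
Cell spans 2° lon × 1° lat.
west 94.000° E, east 96.000° E.

94.000° E, 96.000° E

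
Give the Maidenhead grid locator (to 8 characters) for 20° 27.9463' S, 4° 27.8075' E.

JG29fm58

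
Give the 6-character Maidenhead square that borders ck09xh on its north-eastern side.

Longitude subsquare x = 23; +1 → 24, wraps to 0 = a, carry into square.
Longitude square 0; +1 → 1.
Latitude subsquare h = 7; +1 → 8 = i.

CK19ai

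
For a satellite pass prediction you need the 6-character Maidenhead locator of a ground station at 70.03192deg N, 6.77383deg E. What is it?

JQ30ja

Offset from 180°W / 90°S: lon 186.7738°, lat 160.0319°.
Field (20°×10°, letters A–R): lon ⌊186.7738/20⌋ = 9 → J; lat ⌊160.0319/10⌋ = 16 → Q.
Square (2°×1°, digits 0–9): lon ⌊6.7738/2⌋ = 3; lat ⌊0.0319/1⌋ = 0.
Subsquare (5′×2.5′, letters a–x): lon ⌊0.7738/0.0833333⌋ = 9 → j; lat ⌊0.0319/0.0416667⌋ = 0 → a.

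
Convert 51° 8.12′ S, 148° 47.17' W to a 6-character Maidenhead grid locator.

BD58ou

Add 180° to longitude and 90° to latitude: 31.2138, 38.8647.
Field (20°×10°, letters A–R): lon ⌊31.2138/20⌋ = 1 → B; lat ⌊38.8647/10⌋ = 3 → D.
Square (2°×1°, digits 0–9): lon ⌊11.2138/2⌋ = 5; lat ⌊8.8647/1⌋ = 8.
Subsquare (5′×2.5′, letters a–x): lon ⌊1.2138/0.0833333⌋ = 14 → o; lat ⌊0.8647/0.0416667⌋ = 20 → u.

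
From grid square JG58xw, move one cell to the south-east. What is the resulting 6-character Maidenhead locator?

JG68av

Longitude subsquare x = 23; +1 → 24, wraps to 0 = a, carry into square.
Longitude square 5; +1 → 6.
Latitude subsquare w = 22; −1 → 21 = v.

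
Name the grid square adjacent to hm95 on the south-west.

HM84

Longitude square 9; −1 → 8.
Latitude square 5; −1 → 4.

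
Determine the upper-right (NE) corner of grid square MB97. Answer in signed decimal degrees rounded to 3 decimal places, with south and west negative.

Field M=12, B=1: +12·20° lon, +1·10° lat → SW at lon 60°, lat -80°.
Square 9, 7: +9·2° lon, +7·1° lat → SW at lon 78°, lat -73°.
Cell spans 2° lon × 1° lat. NE corner is SW corner plus one full cell.
latitude -72.000, longitude 80.000.

-72.000, 80.000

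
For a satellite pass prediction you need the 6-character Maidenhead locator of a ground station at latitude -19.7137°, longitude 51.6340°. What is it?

LH50tg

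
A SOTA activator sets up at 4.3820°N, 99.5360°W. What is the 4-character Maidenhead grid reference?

Add 180° to longitude and 90° to latitude: 80.46, 94.38.
Field (20°×10°, letters A–R): 80.46/20 → 4 → E, 94.38/10 → 9 → J; chars EJ.
Square (2°×1°, digits 0–9): 0.46/2 → 0, 4.38/1 → 4; chars 04.

EJ04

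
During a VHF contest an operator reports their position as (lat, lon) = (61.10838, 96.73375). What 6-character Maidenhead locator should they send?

Add 180° to longitude and 90° to latitude: 276.7337, 151.1084.
Field (20°×10°, letters A–R): lon ⌊276.7337/20⌋ = 13 → N; lat ⌊151.1084/10⌋ = 15 → P.
Square (2°×1°, digits 0–9): lon ⌊16.7337/2⌋ = 8; lat ⌊1.1084/1⌋ = 1.
Subsquare (5′×2.5′, letters a–x): lon ⌊0.7337/0.0833333⌋ = 8 → i; lat ⌊0.1084/0.0416667⌋ = 2 → c.

NP81ic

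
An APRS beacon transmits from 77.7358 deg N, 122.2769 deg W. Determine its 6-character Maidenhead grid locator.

CQ87ur

Offset from 180°W / 90°S: lon 57.7231°, lat 167.7358°.
Field: lon ⌊57.7231/20⌋ = 2 → C; lat ⌊167.7358/10⌋ = 16 → Q.
Square: lon ⌊17.7231/2⌋ = 8; lat ⌊7.7358/1⌋ = 7.
Subsquare: lon ⌊1.7231/0.0833333⌋ = 20 → u; lat ⌊0.7358/0.0416667⌋ = 17 → r.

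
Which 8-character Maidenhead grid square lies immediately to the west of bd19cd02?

BD19bd92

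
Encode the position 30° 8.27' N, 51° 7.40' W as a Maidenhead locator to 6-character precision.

GM40kd

Offset from 180°W / 90°S: lon 128.8767°, lat 120.1378°.
Field (20°×10°, letters A–R): 128.8767/20 → 6 → G, 120.1378/10 → 12 → M; chars GM.
Square (2°×1°, digits 0–9): 8.8767/2 → 4, 0.1378/1 → 0; chars 40.
Subsquare (5′×2.5′, letters a–x): 0.8767/0.0833333 → 10 → k, 0.1378/0.0416667 → 3 → d; chars kd.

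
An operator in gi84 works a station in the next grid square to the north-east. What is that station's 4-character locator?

GI95

Longitude square 8; +1 → 9.
Latitude square 4; +1 → 5.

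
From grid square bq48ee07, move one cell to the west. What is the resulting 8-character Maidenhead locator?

BQ48de97

Longitude extended square 0; −1 → -1, wraps to 9, carry into subsquare.
Longitude subsquare e = 4; −1 → 3 = d.
The latitude characters are unchanged.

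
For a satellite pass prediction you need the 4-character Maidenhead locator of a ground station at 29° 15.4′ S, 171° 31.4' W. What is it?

Offset from 180°W / 90°S: lon 8.48°, lat 60.74°.
Field (20°×10°, letters A–R): lon ⌊8.48/20⌋ = 0 → A; lat ⌊60.74/10⌋ = 6 → G.
Square (2°×1°, digits 0–9): lon ⌊8.48/2⌋ = 4; lat ⌊0.74/1⌋ = 0.

AG40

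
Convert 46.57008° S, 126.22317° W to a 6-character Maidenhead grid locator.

CE63vk

Offset from 180°W / 90°S: lon 53.7768°, lat 43.4299°.
Field (20°×10°, letters A–R): 53.7768/20 → 2 → C, 43.4299/10 → 4 → E; chars CE.
Square (2°×1°, digits 0–9): 13.7768/2 → 6, 3.4299/1 → 3; chars 63.
Subsquare (5′×2.5′, letters a–x): 1.7768/0.0833333 → 21 → v, 0.4299/0.0416667 → 10 → k; chars vk.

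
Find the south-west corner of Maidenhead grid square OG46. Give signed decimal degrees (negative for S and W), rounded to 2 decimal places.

-24.00, 108.00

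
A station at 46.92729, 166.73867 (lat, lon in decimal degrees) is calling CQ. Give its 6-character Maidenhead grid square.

RN36iw

Shift to the Maidenhead origin (180°W, 90°S): lon 346.7387, lat 136.9273.
Field: 346.7387/20 → 17 → R, 136.9273/10 → 13 → N; chars RN.
Square: 6.7387/2 → 3, 6.9273/1 → 6; chars 36.
Subsquare: 0.7387/0.0833333 → 8 → i, 0.9273/0.0416667 → 22 → w; chars iw.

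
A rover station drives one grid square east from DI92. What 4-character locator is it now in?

Longitude square 9; +1 → 10, wraps to 0, carry into field.
Longitude field D = 3; +1 → 4 = E.
The latitude characters are unchanged.

EI02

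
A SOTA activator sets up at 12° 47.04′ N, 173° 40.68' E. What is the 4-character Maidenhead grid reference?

Add 180° to longitude and 90° to latitude: 353.68, 102.78.
Field (20°×10°, letters A–R): lon ⌊353.68/20⌋ = 17 → R; lat ⌊102.78/10⌋ = 10 → K.
Square (2°×1°, digits 0–9): lon ⌊13.68/2⌋ = 6; lat ⌊2.78/1⌋ = 2.

RK62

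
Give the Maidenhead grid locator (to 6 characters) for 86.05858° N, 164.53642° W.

Offset from 180°W / 90°S: lon 15.4636°, lat 176.0586°.
Field: lon ⌊15.4636/20⌋ = 0 → A; lat ⌊176.0586/10⌋ = 17 → R.
Square: lon ⌊15.4636/2⌋ = 7; lat ⌊6.0586/1⌋ = 6.
Subsquare: lon ⌊1.4636/0.0833333⌋ = 17 → r; lat ⌊0.0586/0.0416667⌋ = 1 → b.

AR76rb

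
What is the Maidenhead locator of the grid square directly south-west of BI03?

AI92

Longitude square 0; −1 → -1, wraps to 9, carry into field.
Longitude field B = 1; −1 → 0 = A.
Latitude square 3; −1 → 2.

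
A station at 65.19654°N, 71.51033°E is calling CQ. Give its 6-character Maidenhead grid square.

Shift to the Maidenhead origin (180°W, 90°S): lon 251.5103, lat 155.1965.
Field (20°×10°, letters A–R): 251.5103/20 → 12 → M, 155.1965/10 → 15 → P; chars MP.
Square (2°×1°, digits 0–9): 11.5103/2 → 5, 5.1965/1 → 5; chars 55.
Subsquare (5′×2.5′, letters a–x): 1.5103/0.0833333 → 18 → s, 0.1965/0.0416667 → 4 → e; chars se.

MP55se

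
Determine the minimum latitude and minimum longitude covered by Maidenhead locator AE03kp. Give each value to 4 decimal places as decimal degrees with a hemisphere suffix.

46.3750° S, 179.1667° W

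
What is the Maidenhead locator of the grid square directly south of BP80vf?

Latitude subsquare f = 5; −1 → 4 = e.
The longitude characters are unchanged.

BP80ve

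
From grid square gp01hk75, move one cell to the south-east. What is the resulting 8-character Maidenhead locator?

GP01hk84

Longitude extended square 7; +1 → 8.
Latitude extended square 5; −1 → 4.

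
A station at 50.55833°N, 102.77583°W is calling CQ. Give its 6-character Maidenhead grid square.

DO80on

Shift to the Maidenhead origin (180°W, 90°S): lon 77.2242, lat 140.5583.
Field: lon ⌊77.2242/20⌋ = 3 → D; lat ⌊140.5583/10⌋ = 14 → O.
Square: lon ⌊17.2242/2⌋ = 8; lat ⌊0.5583/1⌋ = 0.
Subsquare: lon ⌊1.2242/0.0833333⌋ = 14 → o; lat ⌊0.5583/0.0416667⌋ = 13 → n.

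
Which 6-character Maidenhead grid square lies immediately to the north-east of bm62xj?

Longitude subsquare x = 23; +1 → 24, wraps to 0 = a, carry into square.
Longitude square 6; +1 → 7.
Latitude subsquare j = 9; +1 → 10 = k.

BM72ak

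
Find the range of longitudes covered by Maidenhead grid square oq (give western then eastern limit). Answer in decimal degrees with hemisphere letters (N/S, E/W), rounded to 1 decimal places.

100.0° E, 120.0° E

Field O=14, Q=16: +14·20° lon, +16·10° lat → SW at lon 100°, lat 70°.
Cell spans 20° lon × 10° lat.
west 100.0° E, east 120.0° E.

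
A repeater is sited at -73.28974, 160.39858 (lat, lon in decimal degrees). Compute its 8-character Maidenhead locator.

Add 180° to longitude and 90° to latitude: 340.39858, 16.71026.
Field (20°×10°, letters A–R): 340.39858/20 → 17 → R, 16.71026/10 → 1 → B; chars RB.
Square (2°×1°, digits 0–9): 0.39858/2 → 0, 6.71026/1 → 6; chars 06.
Subsquare (5′×2.5′, letters a–x): 0.39858/0.0833333 → 4 → e, 0.71026/0.0416667 → 17 → r; chars er.
Extended square (30″×15″, digits 0–9): 0.06525/0.00833333 → 7, 0.00193/0.00416667 → 0; chars 70.

RB06er70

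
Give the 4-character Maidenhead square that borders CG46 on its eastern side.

Longitude square 4; +1 → 5.
The latitude characters are unchanged.

CG56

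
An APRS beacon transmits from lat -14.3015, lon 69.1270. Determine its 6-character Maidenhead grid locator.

MH45nq

Offset from 180°W / 90°S: lon 249.1270°, lat 75.6985°.
Field: 249.1270/20 → 12 → M, 75.6985/10 → 7 → H; chars MH.
Square: 9.1270/2 → 4, 5.6985/1 → 5; chars 45.
Subsquare: 1.1270/0.0833333 → 13 → n, 0.6985/0.0416667 → 16 → q; chars nq.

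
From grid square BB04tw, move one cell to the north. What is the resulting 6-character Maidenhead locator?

BB04tx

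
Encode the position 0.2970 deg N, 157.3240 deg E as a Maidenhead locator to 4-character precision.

QJ80

Offset from 180°W / 90°S: lon 337.32°, lat 90.30°.
Field: 337.32/20 → 16 → Q, 90.30/10 → 9 → J; chars QJ.
Square: 17.32/2 → 8, 0.30/1 → 0; chars 80.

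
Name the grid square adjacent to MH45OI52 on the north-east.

Longitude extended square 5; +1 → 6.
Latitude extended square 2; +1 → 3.

MH45oi63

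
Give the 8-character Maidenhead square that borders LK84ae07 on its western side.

LK74xe97

Longitude extended square 0; −1 → -1, wraps to 9, carry into subsquare.
Longitude subsquare a = 0; −1 → -1, wraps to 23 = x, carry into square.
Longitude square 8; −1 → 7.
The latitude characters are unchanged.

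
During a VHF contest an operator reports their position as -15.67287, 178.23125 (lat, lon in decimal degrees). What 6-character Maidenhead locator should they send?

RH94ch

Offset from 180°W / 90°S: lon 358.2312°, lat 74.3271°.
Field: lon ⌊358.2312/20⌋ = 17 → R; lat ⌊74.3271/10⌋ = 7 → H.
Square: lon ⌊18.2312/2⌋ = 9; lat ⌊4.3271/1⌋ = 4.
Subsquare: lon ⌊0.2312/0.0833333⌋ = 2 → c; lat ⌊0.3271/0.0416667⌋ = 7 → h.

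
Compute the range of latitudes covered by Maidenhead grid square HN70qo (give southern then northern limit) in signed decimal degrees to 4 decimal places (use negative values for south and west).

Field H=7, N=13: +7·20° lon, +13·10° lat → SW at lon -40°, lat 40°.
Square 7, 0: +7·2° lon, +0·1° lat → SW at lon -26°, lat 40°.
Subsquare q=16, o=14: +16·0.0833333° lon, +14·0.0416667° lat → SW at lon -24.6667°, lat 40.5833°.
Cell spans 0.0833333° lon × 0.0416667° lat.
south 40.5833, north 40.6250.

40.5833, 40.6250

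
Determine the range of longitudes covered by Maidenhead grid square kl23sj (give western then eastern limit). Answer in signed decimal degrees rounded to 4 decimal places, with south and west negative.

Field K=10, L=11: +10·20° lon, +11·10° lat → SW at lon 20°, lat 20°.
Square 2, 3: +2·2° lon, +3·1° lat → SW at lon 24°, lat 23°.
Subsquare s=18, j=9: +18·0.0833333° lon, +9·0.0416667° lat → SW at lon 25.5°, lat 23.375°.
Cell spans 0.0833333° lon × 0.0416667° lat.
west 25.5000, east 25.5833.

25.5000, 25.5833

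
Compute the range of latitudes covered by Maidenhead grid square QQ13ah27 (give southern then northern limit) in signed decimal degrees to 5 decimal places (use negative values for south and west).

73.32083, 73.32500

Field Q=16, Q=16: +16·20° lon, +16·10° lat → SW at lon 140°, lat 70°.
Square 1, 3: +1·2° lon, +3·1° lat → SW at lon 142°, lat 73°.
Subsquare a=0, h=7: +0·0.0833333° lon, +7·0.0416667° lat → SW at lon 142°, lat 73.2917°.
Extended square 2, 7: +2·0.00833333° lon, +7·0.00416667° lat → SW at lon 142.017°, lat 73.3208°.
Cell spans 0.00833333° lon × 0.00416667° lat.
south 73.32083, north 73.32500.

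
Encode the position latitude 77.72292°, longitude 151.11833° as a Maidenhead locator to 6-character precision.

QQ57nr

Shift to the Maidenhead origin (180°W, 90°S): lon 331.1183, lat 167.7229.
Field (20°×10°, letters A–R): 331.1183/20 → 16 → Q, 167.7229/10 → 16 → Q; chars QQ.
Square (2°×1°, digits 0–9): 11.1183/2 → 5, 7.7229/1 → 7; chars 57.
Subsquare (5′×2.5′, letters a–x): 1.1183/0.0833333 → 13 → n, 0.7229/0.0416667 → 17 → r; chars nr.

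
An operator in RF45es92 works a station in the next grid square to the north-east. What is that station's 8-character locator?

RF45fs03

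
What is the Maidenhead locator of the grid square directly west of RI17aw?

RI07xw

Longitude subsquare a = 0; −1 → -1, wraps to 23 = x, carry into square.
Longitude square 1; −1 → 0.
The latitude characters are unchanged.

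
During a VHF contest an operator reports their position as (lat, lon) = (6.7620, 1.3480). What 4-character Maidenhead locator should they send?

JJ06

Add 180° to longitude and 90° to latitude: 181.35, 96.76.
Field: 181.35/20 → 9 → J, 96.76/10 → 9 → J; chars JJ.
Square: 1.35/2 → 0, 6.76/1 → 6; chars 06.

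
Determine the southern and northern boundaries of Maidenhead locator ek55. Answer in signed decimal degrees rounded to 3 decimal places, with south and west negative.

15.000, 16.000

Field E=4, K=10: +4·20° lon, +10·10° lat → SW at lon -100°, lat 10°.
Square 5, 5: +5·2° lon, +5·1° lat → SW at lon -90°, lat 15°.
Cell spans 2° lon × 1° lat.
south 15.000, north 16.000.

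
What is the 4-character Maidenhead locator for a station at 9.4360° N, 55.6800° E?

LJ79

Add 180° to longitude and 90° to latitude: 235.68, 99.44.
Field: 235.68/20 → 11 → L, 99.44/10 → 9 → J; chars LJ.
Square: 15.68/2 → 7, 9.44/1 → 9; chars 79.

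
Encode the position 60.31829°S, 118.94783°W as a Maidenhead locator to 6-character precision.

DC09mq

Add 180° to longitude and 90° to latitude: 61.0522, 29.6817.
Field: 61.0522/20 → 3 → D, 29.6817/10 → 2 → C; chars DC.
Square: 1.0522/2 → 0, 9.6817/1 → 9; chars 09.
Subsquare: 1.0522/0.0833333 → 12 → m, 0.6817/0.0416667 → 16 → q; chars mq.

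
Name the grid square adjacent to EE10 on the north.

EE11

Latitude square 0; +1 → 1.
The longitude characters are unchanged.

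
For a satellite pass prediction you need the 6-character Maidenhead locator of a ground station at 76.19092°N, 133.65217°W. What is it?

Shift to the Maidenhead origin (180°W, 90°S): lon 46.3478, lat 166.1909.
Field: 46.3478/20 → 2 → C, 166.1909/10 → 16 → Q; chars CQ.
Square: 6.3478/2 → 3, 6.1909/1 → 6; chars 36.
Subsquare: 0.3478/0.0833333 → 4 → e, 0.1909/0.0416667 → 4 → e; chars ee.

CQ36ee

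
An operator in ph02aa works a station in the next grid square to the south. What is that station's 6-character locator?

PH01ax

Latitude subsquare a = 0; −1 → -1, wraps to 23 = x, carry into square.
Latitude square 2; −1 → 1.
The longitude characters are unchanged.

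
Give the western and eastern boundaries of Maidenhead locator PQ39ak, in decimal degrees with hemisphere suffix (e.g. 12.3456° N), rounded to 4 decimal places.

126.0000° E, 126.0833° E

Field P=15, Q=16: +15·20° lon, +16·10° lat → SW at lon 120°, lat 70°.
Square 3, 9: +3·2° lon, +9·1° lat → SW at lon 126°, lat 79°.
Subsquare a=0, k=10: +0·0.0833333° lon, +10·0.0416667° lat → SW at lon 126°, lat 79.4167°.
Cell spans 0.0833333° lon × 0.0416667° lat.
west 126.0000° E, east 126.0833° E.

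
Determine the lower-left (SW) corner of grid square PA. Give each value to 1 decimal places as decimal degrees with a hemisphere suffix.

Field P=15, A=0: +15·20° lon, +0·10° lat → SW at lon 120°, lat -90°.
latitude 90.0° S, longitude 120.0° E.

90.0° S, 120.0° E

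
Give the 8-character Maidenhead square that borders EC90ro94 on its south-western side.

EC90ro83

Longitude extended square 9; −1 → 8.
Latitude extended square 4; −1 → 3.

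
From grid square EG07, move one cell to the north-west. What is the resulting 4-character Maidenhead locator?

DG98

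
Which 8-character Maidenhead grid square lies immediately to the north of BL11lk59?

BL11ll50

Latitude extended square 9; +1 → 10, wraps to 0, carry into subsquare.
Latitude subsquare k = 10; +1 → 11 = l.
The longitude characters are unchanged.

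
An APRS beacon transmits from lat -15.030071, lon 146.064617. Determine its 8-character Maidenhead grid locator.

QH34ax72

Add 180° to longitude and 90° to latitude: 326.06462, 74.96993.
Field (20°×10°, letters A–R): lon ⌊326.06462/20⌋ = 16 → Q; lat ⌊74.96993/10⌋ = 7 → H.
Square (2°×1°, digits 0–9): lon ⌊6.06462/2⌋ = 3; lat ⌊4.96993/1⌋ = 4.
Subsquare (5′×2.5′, letters a–x): lon ⌊0.06462/0.0833333⌋ = 0 → a; lat ⌊0.96993/0.0416667⌋ = 23 → x.
Extended square (30″×15″, digits 0–9): lon ⌊0.06462/0.00833333⌋ = 7; lat ⌊0.01160/0.00416667⌋ = 2.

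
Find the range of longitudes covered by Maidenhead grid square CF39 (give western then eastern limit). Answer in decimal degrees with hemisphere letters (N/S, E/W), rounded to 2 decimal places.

134.00° W, 132.00° W

Field C=2, F=5: +2·20° lon, +5·10° lat → SW at lon -140°, lat -40°.
Square 3, 9: +3·2° lon, +9·1° lat → SW at lon -134°, lat -31°.
Cell spans 2° lon × 1° lat.
west 134.00° W, east 132.00° W.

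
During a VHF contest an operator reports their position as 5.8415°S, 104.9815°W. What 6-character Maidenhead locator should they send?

Offset from 180°W / 90°S: lon 75.0185°, lat 84.1585°.
Field: 75.0185/20 → 3 → D, 84.1585/10 → 8 → I; chars DI.
Square: 15.0185/2 → 7, 4.1585/1 → 4; chars 74.
Subsquare: 1.0185/0.0833333 → 12 → m, 0.1585/0.0416667 → 3 → d; chars md.

DI74md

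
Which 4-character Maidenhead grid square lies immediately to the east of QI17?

QI27

Longitude square 1; +1 → 2.
The latitude characters are unchanged.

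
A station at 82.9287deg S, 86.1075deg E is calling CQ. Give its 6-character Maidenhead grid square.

NA37bb

Add 180° to longitude and 90° to latitude: 266.1075, 7.0713.
Field: 266.1075/20 → 13 → N, 7.0713/10 → 0 → A; chars NA.
Square: 6.1075/2 → 3, 7.0713/1 → 7; chars 37.
Subsquare: 0.1075/0.0833333 → 1 → b, 0.0713/0.0416667 → 1 → b; chars bb.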